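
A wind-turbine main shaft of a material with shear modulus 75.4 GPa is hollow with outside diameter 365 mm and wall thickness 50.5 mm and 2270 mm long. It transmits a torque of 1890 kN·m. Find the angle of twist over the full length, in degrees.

2.58°

J = π(d_o⁴ − d_i⁴)/32 = π(0.365⁴ − 0.264⁴)/32 = 1.266×10^-3 m⁴.
θ = T·L/(G·J) = 1.890e6 × 2.27 / (75.4×10⁹ × 1.266×10^-3) = 0.04496 rad.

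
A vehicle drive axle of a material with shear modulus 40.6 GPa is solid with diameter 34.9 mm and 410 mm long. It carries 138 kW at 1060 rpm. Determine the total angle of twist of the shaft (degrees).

ω = 2π·1060/60 = 111.0 rad/s, so T = P/ω = 138×10³ / 111.0 = 1243 N·m.
J = πd⁴/32 = π(0.0349)⁴/32 = 1.456×10^-7 m⁴.
θ = T·L/(G·J) = 1243 × 0.410 / (40.6×10⁹ × 1.456×10^-7) = 0.08620 rad.

4.94°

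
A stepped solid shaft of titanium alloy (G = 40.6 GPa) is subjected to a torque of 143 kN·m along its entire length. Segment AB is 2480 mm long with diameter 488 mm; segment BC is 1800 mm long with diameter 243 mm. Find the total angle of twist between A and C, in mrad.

20.1 mrad

J_AB = π(0.488)⁴/32 = 5.57×10^-3 m⁴; J_BC = π(0.243)⁴/32 = 3.42×10^-4 m⁴.
θ = (T/G)·Σ L_i/J_i = (143000/40.6×10⁹)·(2.48/5.57×10^-3 + 1.80/3.42×10^-4) = 0.02009 rad.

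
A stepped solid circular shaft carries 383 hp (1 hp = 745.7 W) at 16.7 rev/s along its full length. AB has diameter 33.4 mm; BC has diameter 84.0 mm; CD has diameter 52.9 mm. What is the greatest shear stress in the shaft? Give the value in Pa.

3.72e8 Pa

ω = 2π·16.7 = 104.9 rad/s, so T = P/ω = 383×745.7 / 104.9 = 2722 N·m.
Under the same torque, τ_max = 16T/(πd³) is largest where d is smallest — segment AB (d = 33.4 mm).
τ_max = 16·2722/(π·(0.0334)³) = 3.720×10^8 Pa.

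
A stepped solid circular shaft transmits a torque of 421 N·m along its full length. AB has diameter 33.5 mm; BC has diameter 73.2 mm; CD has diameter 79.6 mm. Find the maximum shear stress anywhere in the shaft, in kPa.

57000 kPa

Under the same torque, τ_max = 16T/(πd³) is largest where d is smallest — segment AB (d = 33.5 mm).
τ_max = 16·421.0/(π·(0.0335)³) = 5.703×10^7 Pa.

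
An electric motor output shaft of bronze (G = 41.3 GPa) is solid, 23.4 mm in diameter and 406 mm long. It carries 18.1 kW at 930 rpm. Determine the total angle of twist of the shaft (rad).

ω = 2π·930/60 = 97.39 rad/s, so T = P/ω = 18.1×10³ / 97.39 = 185.9 N·m.
J = πd⁴/32 = π(0.0234)⁴/32 = 2.943×10^-8 m⁴.
θ = T·L/(G·J) = 185.9 × 0.406 / (41.3×10⁹ × 2.943×10^-8) = 0.06207 rad.

0.0621 rad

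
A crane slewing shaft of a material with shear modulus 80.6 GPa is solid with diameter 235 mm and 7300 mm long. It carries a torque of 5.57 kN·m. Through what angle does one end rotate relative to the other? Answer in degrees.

0.0965°

J = πd⁴/32 = π(0.235)⁴/32 = 2.994×10^-4 m⁴.
θ = T·L/(G·J) = 5570 × 7.30 / (80.6×10⁹ × 2.994×10^-4) = 1.685×10^-3 rad.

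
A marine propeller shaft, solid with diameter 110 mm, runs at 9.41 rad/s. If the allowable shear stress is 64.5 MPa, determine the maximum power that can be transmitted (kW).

J = πd⁴/32 = π(0.110)⁴/32 = 1.437×10^-5 m⁴.
T_max = τ_allow·J/r = 6.45×10^7 × 1.437×10^-5 / 0.0550 = 16860 N·m.
ω = 9.41 rad/s, so P_max = T_max·ω = 1.586×10^5 W.

159 kW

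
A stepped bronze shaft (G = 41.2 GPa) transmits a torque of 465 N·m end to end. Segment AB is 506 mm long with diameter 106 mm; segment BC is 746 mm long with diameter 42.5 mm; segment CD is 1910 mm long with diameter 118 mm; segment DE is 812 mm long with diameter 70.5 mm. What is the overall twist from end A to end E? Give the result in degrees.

1.81°

J_AB = π(0.106)⁴/32 = 1.24×10^-5 m⁴; J_BC = π(0.0425)⁴/32 = 3.20×10^-7 m⁴; J_CD = π(0.118)⁴/32 = 1.90×10^-5 m⁴; J_DE = π(0.0705)⁴/32 = 2.43×10^-6 m⁴.
θ = (T/G)·Σ L_i/J_i = (465.0/41.2×10⁹)·(0.506/1.24×10^-5 + 0.746/3.20×10^-7 + 1.91/1.90×10^-5 + 0.812/2.43×10^-6) = 0.03166 rad.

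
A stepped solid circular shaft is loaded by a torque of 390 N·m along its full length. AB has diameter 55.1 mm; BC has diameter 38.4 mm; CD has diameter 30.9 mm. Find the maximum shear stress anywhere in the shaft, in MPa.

67.3 MPa

Under the same torque, τ_max = 16T/(πd³) is largest where d is smallest — segment CD (d = 30.9 mm).
τ_max = 16·390.0/(π·(0.0309)³) = 6.732×10^7 Pa.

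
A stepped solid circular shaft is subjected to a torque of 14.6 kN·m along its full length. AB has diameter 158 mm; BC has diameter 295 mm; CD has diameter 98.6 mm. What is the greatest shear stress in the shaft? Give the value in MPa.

77.6 MPa

Under the same torque, τ_max = 16T/(πd³) is largest where d is smallest — segment CD (d = 98.6 mm).
τ_max = 16·14600/(π·(0.0986)³) = 7.757×10^7 Pa.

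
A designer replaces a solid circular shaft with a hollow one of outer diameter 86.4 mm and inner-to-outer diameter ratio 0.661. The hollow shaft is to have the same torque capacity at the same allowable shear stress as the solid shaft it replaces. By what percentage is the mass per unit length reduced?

35.2 %

Equal τ_max and T ⇒ the solid shaft needs d_s³ = d_o³(1−k⁴), so d_s = 86.4·(1−0.661⁴)^(1/3) = 80.51 mm.
Area ratio A_h/A_s = d_o²(1−k²)/d_s² = (1−k²)/(1−k⁴)^(2/3) = 0.6485.
Mass saving = 1 − 0.6485 = 35.2 %.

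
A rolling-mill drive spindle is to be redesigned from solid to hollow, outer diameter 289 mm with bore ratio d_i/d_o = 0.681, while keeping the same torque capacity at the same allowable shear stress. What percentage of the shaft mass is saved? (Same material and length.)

Equal τ_max and T ⇒ the solid shaft needs d_s³ = d_o³(1−k⁴), so d_s = 289·(1−0.681⁴)^(1/3) = 266.6 mm.
Area ratio A_h/A_s = d_o²(1−k²)/d_s² = (1−k²)/(1−k⁴)^(2/3) = 0.6302.
Mass saving = 1 − 0.6302 = 37.0 %.

37.0 %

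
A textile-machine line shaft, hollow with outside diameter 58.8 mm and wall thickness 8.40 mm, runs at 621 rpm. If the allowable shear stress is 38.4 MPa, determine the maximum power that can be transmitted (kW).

73.7 kW

J = π(d_o⁴ − d_i⁴)/32 = π(0.0588⁴ − 0.0420⁴)/32 = 8.681×10^-7 m⁴.
T_max = τ_allow·J/r = 3.84×10^7 × 8.681×10^-7 / 0.0294 = 1134 N·m.
ω = 2π·621/60 = 65.03 rad/s, so P_max = T_max·ω = 7.373×10^4 W.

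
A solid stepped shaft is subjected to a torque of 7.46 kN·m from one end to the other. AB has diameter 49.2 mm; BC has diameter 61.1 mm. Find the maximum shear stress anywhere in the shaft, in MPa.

319 MPa

Under the same torque, τ_max = 16T/(πd³) is largest where d is smallest — segment AB (d = 49.2 mm).
τ_max = 16·7460/(π·(0.0492)³) = 3.190×10^8 Pa.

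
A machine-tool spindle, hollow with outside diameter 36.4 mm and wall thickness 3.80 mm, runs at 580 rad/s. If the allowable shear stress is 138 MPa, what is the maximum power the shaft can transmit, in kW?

461 kW

J = π(d_o⁴ − d_i⁴)/32 = π(0.0364⁴ − 0.0288⁴)/32 = 1.048×10^-7 m⁴.
T_max = τ_allow·J/r = 1.38×10^8 × 1.048×10^-7 / 0.0182 = 794.7 N·m.
ω = 580 rad/s, so P_max = T_max·ω = 4.609×10^5 W.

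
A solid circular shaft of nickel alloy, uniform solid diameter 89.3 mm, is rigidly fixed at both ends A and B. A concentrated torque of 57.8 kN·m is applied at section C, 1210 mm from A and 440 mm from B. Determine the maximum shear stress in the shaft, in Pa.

3.03e8 Pa

With uniform GJ and both ends fixed, compatibility θ_AC = θ_CB gives T_A·a = T_B·b, together with T_A + T_B = T₀.
T_A = T₀·b/(a+b) = 57800·440/1650 = 15410 N·m; T_B = 42390 N·m.
τ in each portion: τ_AC = 1.10×10^8 Pa, τ_CB = 3.03×10^8 Pa; maximum is in CB.
τ_max = T_CB·r/J = 42390·0.0446/6.24×10^-6 = 3.031×10^8 Pa.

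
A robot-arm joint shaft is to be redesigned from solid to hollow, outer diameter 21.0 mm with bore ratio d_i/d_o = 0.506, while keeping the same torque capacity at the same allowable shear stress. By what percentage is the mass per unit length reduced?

22.2 %

Equal τ_max and T ⇒ the solid shaft needs d_s³ = d_o³(1−k⁴), so d_s = 21.0·(1−0.506⁴)^(1/3) = 20.53 mm.
Area ratio A_h/A_s = d_o²(1−k²)/d_s² = (1−k²)/(1−k⁴)^(2/3) = 0.7784.
Mass saving = 1 − 0.7784 = 22.2 %.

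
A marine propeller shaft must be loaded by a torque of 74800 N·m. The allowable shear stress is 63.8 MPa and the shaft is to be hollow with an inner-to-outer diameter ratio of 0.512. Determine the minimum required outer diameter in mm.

For a hollow shaft with d_i/d_o = 0.512: τ_max = 16T/(π d_o³ (1−k⁴)), so d_o = [16T/(π τ_allow (1−k⁴))]^(1/3) = [16·74800/(π·6.38×10^7·0.9313)]^(1/3) = 0.1858 m.

186 mm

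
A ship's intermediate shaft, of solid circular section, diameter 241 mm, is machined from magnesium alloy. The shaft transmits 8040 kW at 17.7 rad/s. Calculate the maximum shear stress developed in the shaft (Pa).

ω = 17.7 rad/s, so T = P/ω = 8040×10³ / 17.70 = 454200 N·m.
J = πd⁴/32 = π(0.241)⁴/32 = 3.312×10^-4 m⁴.
τ_max = T·r/J = 454200 × 0.120 / 3.312×10^-4 = 1.653×10^8 Pa.

1.65e8 Pa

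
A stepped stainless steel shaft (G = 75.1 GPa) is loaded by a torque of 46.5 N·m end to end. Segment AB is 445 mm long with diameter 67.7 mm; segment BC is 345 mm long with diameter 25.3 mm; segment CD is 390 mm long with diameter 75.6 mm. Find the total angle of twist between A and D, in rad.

0.00552 rad

J_AB = π(0.0677)⁴/32 = 2.06×10^-6 m⁴; J_BC = π(0.0253)⁴/32 = 4.02×10^-8 m⁴; J_CD = π(0.0756)⁴/32 = 3.21×10^-6 m⁴.
θ = (T/G)·Σ L_i/J_i = (46.50/75.1×10⁹)·(0.445/2.06×10^-6 + 0.345/4.02×10^-8 + 0.390/3.21×10^-6) = 5.520×10^-3 rad.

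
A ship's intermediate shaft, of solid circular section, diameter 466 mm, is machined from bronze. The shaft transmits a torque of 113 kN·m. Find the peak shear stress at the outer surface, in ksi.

0.825 ksi

J = πd⁴/32 = π(0.466)⁴/32 = 4.630×10^-3 m⁴.
τ_max = T·r/J = 113000 × 0.233 / 4.630×10^-3 = 5.687×10^6 Pa.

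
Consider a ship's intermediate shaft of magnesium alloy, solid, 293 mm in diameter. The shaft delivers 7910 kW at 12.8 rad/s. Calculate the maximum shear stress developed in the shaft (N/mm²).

125 N/mm²

ω = 12.8 rad/s, so T = P/ω = 7910×10³ / 12.80 = 618000 N·m.
J = πd⁴/32 = π(0.293)⁴/32 = 7.236×10^-4 m⁴.
τ_max = T·r/J = 618000 × 0.146 / 7.236×10^-4 = 1.251×10^8 Pa.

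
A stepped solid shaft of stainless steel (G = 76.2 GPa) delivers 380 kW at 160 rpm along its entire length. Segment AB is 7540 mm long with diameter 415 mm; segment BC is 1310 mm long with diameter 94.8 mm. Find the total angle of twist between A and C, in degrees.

ω = 2π·160/60 = 16.76 rad/s, so T = P/ω = 380×10³ / 16.76 = 22680 N·m.
J_AB = π(0.415)⁴/32 = 2.91×10^-3 m⁴; J_BC = π(0.0948)⁴/32 = 7.93×10^-6 m⁴.
θ = (T/G)·Σ L_i/J_i = (22680/76.2×10⁹)·(7.54/2.91×10^-3 + 1.31/7.93×10^-6) = 0.04994 rad.

2.86°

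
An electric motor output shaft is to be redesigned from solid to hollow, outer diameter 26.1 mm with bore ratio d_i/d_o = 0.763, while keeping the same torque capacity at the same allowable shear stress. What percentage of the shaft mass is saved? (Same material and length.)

Equal τ_max and T ⇒ the solid shaft needs d_s³ = d_o³(1−k⁴), so d_s = 26.1·(1−0.763⁴)^(1/3) = 22.74 mm.
Area ratio A_h/A_s = d_o²(1−k²)/d_s² = (1−k²)/(1−k⁴)^(2/3) = 0.5506.
Mass saving = 1 − 0.5506 = 44.9 %.

44.9 %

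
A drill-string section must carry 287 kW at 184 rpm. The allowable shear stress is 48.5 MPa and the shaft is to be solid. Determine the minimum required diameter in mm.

116 mm

ω = 2π·184/60 = 19.27 rad/s, so T = P/ω = 287×10³ / 19.27 = 14890 N·m.
For a solid shaft τ_max = 16T/(πd³), so d = (16T/(π τ_allow))^(1/3) = (16·14890/(π·4.85×10^7))^(1/3) = 0.1161 m.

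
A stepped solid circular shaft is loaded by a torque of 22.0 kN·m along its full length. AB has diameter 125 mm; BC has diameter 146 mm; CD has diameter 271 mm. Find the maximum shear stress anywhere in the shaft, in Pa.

Under the same torque, τ_max = 16T/(πd³) is largest where d is smallest — segment AB (d = 125 mm).
τ_max = 16·22000/(π·(0.125)³) = 5.737×10^7 Pa.

5.74e7 Pa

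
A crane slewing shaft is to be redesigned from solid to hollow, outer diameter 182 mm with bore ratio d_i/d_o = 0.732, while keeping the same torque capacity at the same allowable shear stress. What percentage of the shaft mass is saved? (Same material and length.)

Equal τ_max and T ⇒ the solid shaft needs d_s³ = d_o³(1−k⁴), so d_s = 182·(1−0.732⁴)^(1/3) = 162.6 mm.
Area ratio A_h/A_s = d_o²(1−k²)/d_s² = (1−k²)/(1−k⁴)^(2/3) = 0.5817.
Mass saving = 1 − 0.5817 = 41.8 %.

41.8 %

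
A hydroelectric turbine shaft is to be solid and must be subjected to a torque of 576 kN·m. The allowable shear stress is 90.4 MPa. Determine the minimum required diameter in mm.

319 mm

For a solid shaft τ_max = 16T/(πd³), so d = (16T/(π τ_allow))^(1/3) = (16·576000/(π·9.04×10^7))^(1/3) = 0.3190 m.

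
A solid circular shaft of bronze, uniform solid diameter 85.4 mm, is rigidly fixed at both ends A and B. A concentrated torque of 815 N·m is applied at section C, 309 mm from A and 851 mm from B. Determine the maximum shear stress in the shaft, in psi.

With uniform GJ and both ends fixed, compatibility θ_AC = θ_CB gives T_A·a = T_B·b, together with T_A + T_B = T₀.
T_A = T₀·b/(a+b) = 815.0·851/1160 = 597.9 N·m; T_B = 217.1 N·m.
τ in each portion: τ_AC = 4.89×10^6 Pa, τ_CB = 1.78×10^6 Pa; maximum is in AC.
τ_max = T_AC·r/J = 597.9·0.0427/5.22×10^-6 = 4.889×10^6 Pa.

709 psi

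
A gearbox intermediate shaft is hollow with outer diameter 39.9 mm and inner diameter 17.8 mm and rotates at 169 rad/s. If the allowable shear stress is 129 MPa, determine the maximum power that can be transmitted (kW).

J = π(d_o⁴ − d_i⁴)/32 = π(0.0399⁴ − 0.0178⁴)/32 = 2.390×10^-7 m⁴.
T_max = τ_allow·J/r = 1.29×10^8 × 2.390×10^-7 / 0.0199 = 1545 N·m.
ω = 169 rad/s, so P_max = T_max·ω = 2.611×10^5 W.

261 kW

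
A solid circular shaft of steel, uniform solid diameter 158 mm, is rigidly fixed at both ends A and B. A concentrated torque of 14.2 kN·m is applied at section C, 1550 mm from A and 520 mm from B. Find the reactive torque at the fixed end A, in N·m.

3570 N·m

With uniform GJ and both ends fixed, compatibility θ_AC = θ_CB gives T_A·a = T_B·b, together with T_A + T_B = T₀.
T_A = T₀·b/(a+b) = 14200·520/2070 = 3567 N·m; T_B = 10630 N·m.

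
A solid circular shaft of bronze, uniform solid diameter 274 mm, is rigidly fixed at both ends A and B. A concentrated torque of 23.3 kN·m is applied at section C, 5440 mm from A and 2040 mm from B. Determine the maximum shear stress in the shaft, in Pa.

With uniform GJ and both ends fixed, compatibility θ_AC = θ_CB gives T_A·a = T_B·b, together with T_A + T_B = T₀.
T_A = T₀·b/(a+b) = 23300·2040/7480 = 6355 N·m; T_B = 16950 N·m.
τ in each portion: τ_AC = 1.57×10^6 Pa, τ_CB = 4.20×10^6 Pa; maximum is in CB.
τ_max = T_CB·r/J = 16950·0.137/5.53×10^-4 = 4.195×10^6 Pa.

4.20e6 Pa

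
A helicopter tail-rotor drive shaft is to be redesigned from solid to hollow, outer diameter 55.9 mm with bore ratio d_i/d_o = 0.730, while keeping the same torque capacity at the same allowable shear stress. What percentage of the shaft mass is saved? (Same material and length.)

Equal τ_max and T ⇒ the solid shaft needs d_s³ = d_o³(1−k⁴), so d_s = 55.9·(1−0.730⁴)^(1/3) = 50.01 mm.
Area ratio A_h/A_s = d_o²(1−k²)/d_s² = (1−k²)/(1−k⁴)^(2/3) = 0.5836.
Mass saving = 1 − 0.5836 = 41.6 %.

41.6 %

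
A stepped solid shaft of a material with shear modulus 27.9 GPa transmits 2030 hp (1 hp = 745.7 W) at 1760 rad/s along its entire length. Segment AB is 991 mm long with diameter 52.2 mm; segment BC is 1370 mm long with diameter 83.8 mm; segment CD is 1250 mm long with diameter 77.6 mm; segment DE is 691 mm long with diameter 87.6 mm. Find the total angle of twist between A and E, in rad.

0.0651 rad

ω = 1760 rad/s, so T = P/ω = 2030×745.7 / 1760 = 860.1 N·m.
J_AB = π(0.0522)⁴/32 = 7.29×10^-7 m⁴; J_BC = π(0.0838)⁴/32 = 4.84×10^-6 m⁴; J_CD = π(0.0776)⁴/32 = 3.56×10^-6 m⁴; J_DE = π(0.0876)⁴/32 = 5.78×10^-6 m⁴.
θ = (T/G)·Σ L_i/J_i = (860.1/27.9×10⁹)·(0.991/7.29×10^-7 + 1.37/4.84×10^-6 + 1.25/3.56×10^-6 + 0.691/5.78×10^-6) = 0.06514 rad.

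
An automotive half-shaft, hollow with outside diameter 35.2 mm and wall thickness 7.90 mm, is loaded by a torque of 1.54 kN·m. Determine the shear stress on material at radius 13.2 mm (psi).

21500 psi

J = π(d_o⁴ − d_i⁴)/32 = π(0.0352⁴ − 0.0194⁴)/32 = 1.368×10^-7 m⁴.
Shear stress varies linearly with radius: τ = T·r/J = 1540 × 0.0132 / 1.368×10^-7 = 1.486×10^8 Pa.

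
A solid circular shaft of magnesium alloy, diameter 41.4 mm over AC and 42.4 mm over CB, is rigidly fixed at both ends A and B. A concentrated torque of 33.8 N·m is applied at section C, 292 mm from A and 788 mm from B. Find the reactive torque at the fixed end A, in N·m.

24.0 N·m

Compatibility: T_A·a/J_AC = T_B·b/J_CB with T_A + T_B = T₀.
J_AC = 2.88×10^-7 m⁴, J_CB = 3.17×10^-7 m⁴, so T_A = T₀·(J_AC/a)/((J_AC/a)+(J_CB/b)) = 24.01 N·m, T_B = 9.789 N·m.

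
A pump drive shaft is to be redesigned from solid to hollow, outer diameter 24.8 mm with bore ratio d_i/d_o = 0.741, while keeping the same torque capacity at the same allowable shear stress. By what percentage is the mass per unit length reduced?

42.7 %

Equal τ_max and T ⇒ the solid shaft needs d_s³ = d_o³(1−k⁴), so d_s = 24.8·(1−0.741⁴)^(1/3) = 22.00 mm.
Area ratio A_h/A_s = d_o²(1−k²)/d_s² = (1−k²)/(1−k⁴)^(2/3) = 0.5728.
Mass saving = 1 − 0.5728 = 42.7 %.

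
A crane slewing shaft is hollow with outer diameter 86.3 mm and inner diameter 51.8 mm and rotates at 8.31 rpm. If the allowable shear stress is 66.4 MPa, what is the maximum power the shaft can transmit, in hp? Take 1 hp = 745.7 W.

8.51 hp

J = π(d_o⁴ − d_i⁴)/32 = π(0.0863⁴ − 0.0518⁴)/32 = 4.739×10^-6 m⁴.
T_max = τ_allow·J/r = 6.64×10^7 × 4.739×10^-6 / 0.0432 = 7292 N·m.
ω = 2π·8.31/60 = 0.8702 rad/s, so P_max = T_max·ω = 6346 W.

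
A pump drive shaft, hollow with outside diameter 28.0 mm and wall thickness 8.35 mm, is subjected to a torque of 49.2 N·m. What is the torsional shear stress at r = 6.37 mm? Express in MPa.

5.34 MPa

J = π(d_o⁴ − d_i⁴)/32 = π(0.0280⁴ − 0.0113⁴)/32 = 5.874×10^-8 m⁴.
Shear stress varies linearly with radius: τ = T·r/J = 49.20 × 0.00637 / 5.874×10^-8 = 5.335×10^6 Pa.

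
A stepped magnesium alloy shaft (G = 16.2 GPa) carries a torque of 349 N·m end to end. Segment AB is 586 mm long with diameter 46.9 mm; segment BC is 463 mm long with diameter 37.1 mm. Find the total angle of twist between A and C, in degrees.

J_AB = π(0.0469)⁴/32 = 4.75×10^-7 m⁴; J_BC = π(0.0371)⁴/32 = 1.86×10^-7 m⁴.
θ = (T/G)·Σ L_i/J_i = (349.0/16.2×10⁹)·(0.586/4.75×10^-7 + 0.463/1.86×10^-7) = 0.08021 rad.

4.60°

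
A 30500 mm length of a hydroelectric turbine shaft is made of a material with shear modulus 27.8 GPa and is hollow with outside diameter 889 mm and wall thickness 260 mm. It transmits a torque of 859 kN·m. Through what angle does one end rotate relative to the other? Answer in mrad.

15.8 mrad

J = π(d_o⁴ − d_i⁴)/32 = π(0.889⁴ − 0.369⁴)/32 = 0.05950 m⁴.
θ = T·L/(G·J) = 859000 × 30.5 / (27.8×10⁹ × 0.05950) = 0.01584 rad.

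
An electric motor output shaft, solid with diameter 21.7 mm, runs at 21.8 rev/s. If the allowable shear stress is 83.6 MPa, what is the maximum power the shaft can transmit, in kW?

23.0 kW

J = πd⁴/32 = π(0.0217)⁴/32 = 2.177×10^-8 m⁴.
T_max = τ_allow·J/r = 8.36×10^7 × 2.177×10^-8 / 0.0109 = 167.7 N·m.
ω = 2π·21.8 = 137.0 rad/s, so P_max = T_max·ω = 2.297×10^4 W.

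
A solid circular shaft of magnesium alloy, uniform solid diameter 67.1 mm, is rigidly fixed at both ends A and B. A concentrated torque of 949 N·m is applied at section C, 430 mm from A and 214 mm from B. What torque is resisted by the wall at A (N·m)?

With uniform GJ and both ends fixed, compatibility θ_AC = θ_CB gives T_A·a = T_B·b, together with T_A + T_B = T₀.
T_A = T₀·b/(a+b) = 949.0·214/644.0 = 315.4 N·m; T_B = 633.6 N·m.

315 N·m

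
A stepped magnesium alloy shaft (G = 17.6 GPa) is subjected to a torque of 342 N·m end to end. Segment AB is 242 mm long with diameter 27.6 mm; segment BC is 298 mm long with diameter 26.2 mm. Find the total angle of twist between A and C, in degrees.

J_AB = π(0.0276)⁴/32 = 5.70×10^-8 m⁴; J_BC = π(0.0262)⁴/32 = 4.63×10^-8 m⁴.
θ = (T/G)·Σ L_i/J_i = (342.0/17.6×10⁹)·(0.242/5.70×10^-8 + 0.298/4.63×10^-8) = 0.2077 rad.

11.9°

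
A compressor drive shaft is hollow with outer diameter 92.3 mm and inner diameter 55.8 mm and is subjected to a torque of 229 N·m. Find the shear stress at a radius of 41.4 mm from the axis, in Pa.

1.54e6 Pa

J = π(d_o⁴ − d_i⁴)/32 = π(0.0923⁴ − 0.0558⁴)/32 = 6.174×10^-6 m⁴.
Shear stress varies linearly with radius: τ = T·r/J = 229.0 × 0.0414 / 6.174×10^-6 = 1.536×10^6 Pa.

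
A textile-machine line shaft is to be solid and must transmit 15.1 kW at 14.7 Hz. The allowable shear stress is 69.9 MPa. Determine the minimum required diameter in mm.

22.8 mm

ω = 2π·14.7 = 92.36 rad/s, so T = P/ω = 15.1×10³ / 92.36 = 163.5 N·m.
For a solid shaft τ_max = 16T/(πd³), so d = (16T/(π τ_allow))^(1/3) = (16·163.5/(π·6.99×10^7))^(1/3) = 0.02284 m.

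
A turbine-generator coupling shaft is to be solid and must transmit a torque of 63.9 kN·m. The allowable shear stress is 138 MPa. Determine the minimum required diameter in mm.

133 mm

For a solid shaft τ_max = 16T/(πd³), so d = (16T/(π τ_allow))^(1/3) = (16·63900/(π·1.38×10^8))^(1/3) = 0.1331 m.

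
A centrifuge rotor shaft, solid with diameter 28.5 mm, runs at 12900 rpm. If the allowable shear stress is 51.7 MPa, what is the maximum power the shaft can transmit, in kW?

J = πd⁴/32 = π(0.0285)⁴/32 = 6.477×10^-8 m⁴.
T_max = τ_allow·J/r = 5.17×10^7 × 6.477×10^-8 / 0.0143 = 235.0 N·m.
ω = 2π·12900/60 = 1351 rad/s, so P_max = T_max·ω = 3.174×10^5 W.

317 kW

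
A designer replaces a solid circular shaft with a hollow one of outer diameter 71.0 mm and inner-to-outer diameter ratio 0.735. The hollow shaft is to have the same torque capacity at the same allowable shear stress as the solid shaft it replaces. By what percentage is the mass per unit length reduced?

42.1 %

Equal τ_max and T ⇒ the solid shaft needs d_s³ = d_o³(1−k⁴), so d_s = 71.0·(1−0.735⁴)^(1/3) = 63.29 mm.
Area ratio A_h/A_s = d_o²(1−k²)/d_s² = (1−k²)/(1−k⁴)^(2/3) = 0.5787.
Mass saving = 1 − 0.5787 = 42.1 %.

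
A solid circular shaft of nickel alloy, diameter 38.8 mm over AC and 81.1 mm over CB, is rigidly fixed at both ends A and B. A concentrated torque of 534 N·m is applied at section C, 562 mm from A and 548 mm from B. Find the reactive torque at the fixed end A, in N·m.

Compatibility: T_A·a/J_AC = T_B·b/J_CB with T_A + T_B = T₀.
J_AC = 2.22×10^-7 m⁴, J_CB = 4.25×10^-6 m⁴, so T_A = T₀·(J_AC/a)/((J_AC/a)+(J_CB/b)) = 25.95 N·m, T_B = 508.0 N·m.

26.0 N·m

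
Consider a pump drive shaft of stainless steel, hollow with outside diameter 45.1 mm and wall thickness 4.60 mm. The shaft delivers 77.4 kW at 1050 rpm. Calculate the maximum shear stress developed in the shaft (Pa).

6.53e7 Pa

ω = 2π·1050/60 = 110.0 rad/s, so T = P/ω = 77.4×10³ / 110.0 = 703.9 N·m.
J = π(d_o⁴ − d_i⁴)/32 = π(0.0451⁴ − 0.0359⁴)/32 = 2.431×10^-7 m⁴.
τ_max = T·r/J = 703.9 × 0.0226 / 2.431×10^-7 = 6.530×10^7 Pa.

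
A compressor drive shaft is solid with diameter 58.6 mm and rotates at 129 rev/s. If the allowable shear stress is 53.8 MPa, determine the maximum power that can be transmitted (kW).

J = πd⁴/32 = π(0.0586)⁴/32 = 1.158×10^-6 m⁴.
T_max = τ_allow·J/r = 5.38×10^7 × 1.158×10^-6 / 0.0293 = 2126 N·m.
ω = 2π·129 = 810.5 rad/s, so P_max = T_max·ω = 1.723×10^6 W.

1720 kW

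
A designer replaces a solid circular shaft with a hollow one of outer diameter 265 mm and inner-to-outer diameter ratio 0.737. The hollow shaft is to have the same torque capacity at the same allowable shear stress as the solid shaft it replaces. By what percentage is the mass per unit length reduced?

42.3 %

Equal τ_max and T ⇒ the solid shaft needs d_s³ = d_o³(1−k⁴), so d_s = 265·(1−0.737⁴)^(1/3) = 235.8 mm.
Area ratio A_h/A_s = d_o²(1−k²)/d_s² = (1−k²)/(1−k⁴)^(2/3) = 0.5767.
Mass saving = 1 − 0.5767 = 42.3 %.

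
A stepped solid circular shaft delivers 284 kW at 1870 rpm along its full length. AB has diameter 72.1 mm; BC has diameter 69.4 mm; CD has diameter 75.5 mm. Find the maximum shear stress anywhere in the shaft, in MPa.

22.1 MPa

ω = 2π·1870/60 = 195.8 rad/s, so T = P/ω = 284×10³ / 195.8 = 1450 N·m.
Under the same torque, τ_max = 16T/(πd³) is largest where d is smallest — segment BC (d = 69.4 mm).
τ_max = 16·1450/(π·(0.0694)³) = 2.210×10^7 Pa.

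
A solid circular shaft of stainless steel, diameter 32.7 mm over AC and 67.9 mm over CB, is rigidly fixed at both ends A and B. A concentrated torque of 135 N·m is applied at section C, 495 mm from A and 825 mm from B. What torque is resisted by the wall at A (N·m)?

11.1 N·m

Compatibility: T_A·a/J_AC = T_B·b/J_CB with T_A + T_B = T₀.
J_AC = 1.12×10^-7 m⁴, J_CB = 2.09×10^-6 m⁴, so T_A = T₀·(J_AC/a)/((J_AC/a)+(J_CB/b)) = 11.11 N·m, T_B = 123.9 N·m.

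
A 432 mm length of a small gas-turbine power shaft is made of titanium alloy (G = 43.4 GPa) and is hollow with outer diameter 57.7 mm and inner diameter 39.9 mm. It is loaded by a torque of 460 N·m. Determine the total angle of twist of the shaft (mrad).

J = π(d_o⁴ − d_i⁴)/32 = π(0.0577⁴ − 0.0399⁴)/32 = 8.394×10^-7 m⁴.
θ = T·L/(G·J) = 460.0 × 0.432 / (43.4×10⁹ × 8.394×10^-7) = 5.455×10^-3 rad.

5.46 mrad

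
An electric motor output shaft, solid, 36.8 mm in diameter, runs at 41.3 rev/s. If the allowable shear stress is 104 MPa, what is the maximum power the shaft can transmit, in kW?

264 kW

J = πd⁴/32 = π(0.0368)⁴/32 = 1.800×10^-7 m⁴.
T_max = τ_allow·J/r = 1.04×10^8 × 1.800×10^-7 / 0.0184 = 1018 N·m.
ω = 2π·41.3 = 259.5 rad/s, so P_max = T_max·ω = 2.641×10^5 W.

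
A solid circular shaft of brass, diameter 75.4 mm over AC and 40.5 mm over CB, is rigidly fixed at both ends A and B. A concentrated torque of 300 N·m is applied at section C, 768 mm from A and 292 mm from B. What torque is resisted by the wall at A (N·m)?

246 N·m

Compatibility: T_A·a/J_AC = T_B·b/J_CB with T_A + T_B = T₀.
J_AC = 3.17×10^-6 m⁴, J_CB = 2.64×10^-7 m⁴, so T_A = T₀·(J_AC/a)/((J_AC/a)+(J_CB/b)) = 246.1 N·m, T_B = 53.88 N·m.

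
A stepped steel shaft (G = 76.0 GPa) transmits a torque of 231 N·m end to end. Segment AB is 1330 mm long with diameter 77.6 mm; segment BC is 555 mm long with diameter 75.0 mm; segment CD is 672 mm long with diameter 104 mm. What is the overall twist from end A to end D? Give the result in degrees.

0.106°

J_AB = π(0.0776)⁴/32 = 3.56×10^-6 m⁴; J_BC = π(0.0750)⁴/32 = 3.11×10^-6 m⁴; J_CD = π(0.104)⁴/32 = 1.15×10^-5 m⁴.
θ = (T/G)·Σ L_i/J_i = (231.0/76.0×10⁹)·(1.33/3.56×10^-6 + 0.555/3.11×10^-6 + 0.672/1.15×10^-5) = 1.856×10^-3 rad.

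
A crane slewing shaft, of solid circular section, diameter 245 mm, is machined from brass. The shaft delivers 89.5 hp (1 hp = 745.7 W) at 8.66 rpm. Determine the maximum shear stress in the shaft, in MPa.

25.5 MPa

ω = 2π·8.66/60 = 0.9069 rad/s, so T = P/ω = 89.5×745.7 / 0.9069 = 73590 N·m.
J = πd⁴/32 = π(0.245)⁴/32 = 3.537×10^-4 m⁴.
τ_max = T·r/J = 73590 × 0.122 / 3.537×10^-4 = 2.549×10^7 Pa.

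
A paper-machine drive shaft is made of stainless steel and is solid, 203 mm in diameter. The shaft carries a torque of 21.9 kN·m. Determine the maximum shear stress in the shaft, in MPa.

J = πd⁴/32 = π(0.203)⁴/32 = 1.667×10^-4 m⁴.
τ_max = T·r/J = 21900 × 0.102 / 1.667×10^-4 = 1.333×10^7 Pa.

13.3 MPa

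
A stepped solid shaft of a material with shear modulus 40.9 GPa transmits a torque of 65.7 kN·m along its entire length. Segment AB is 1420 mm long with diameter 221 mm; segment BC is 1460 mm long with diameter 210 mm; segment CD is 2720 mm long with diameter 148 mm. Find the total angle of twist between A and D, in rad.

0.115 rad

J_AB = π(0.221)⁴/32 = 2.34×10^-4 m⁴; J_BC = π(0.210)⁴/32 = 1.91×10^-4 m⁴; J_CD = π(0.148)⁴/32 = 4.71×10^-5 m⁴.
θ = (T/G)·Σ L_i/J_i = (65700/40.9×10⁹)·(1.42/2.34×10^-4 + 1.46/1.91×10^-4 + 2.72/4.71×10^-5) = 0.1148 rad.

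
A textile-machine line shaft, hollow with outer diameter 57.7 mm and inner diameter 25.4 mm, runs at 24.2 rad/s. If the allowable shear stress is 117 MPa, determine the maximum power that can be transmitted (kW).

103 kW

J = π(d_o⁴ − d_i⁴)/32 = π(0.0577⁴ − 0.0254⁴)/32 = 1.047×10^-6 m⁴.
T_max = τ_allow·J/r = 1.17×10^8 × 1.047×10^-6 / 0.0289 = 4247 N·m.
ω = 24.2 rad/s, so P_max = T_max·ω = 1.028×10^5 W.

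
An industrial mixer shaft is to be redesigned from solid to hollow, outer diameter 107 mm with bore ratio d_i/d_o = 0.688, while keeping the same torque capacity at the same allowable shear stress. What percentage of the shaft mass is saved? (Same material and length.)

Equal τ_max and T ⇒ the solid shaft needs d_s³ = d_o³(1−k⁴), so d_s = 107·(1−0.688⁴)^(1/3) = 98.32 mm.
Area ratio A_h/A_s = d_o²(1−k²)/d_s² = (1−k²)/(1−k⁴)^(2/3) = 0.6237.
Mass saving = 1 − 0.6237 = 37.6 %.

37.6 %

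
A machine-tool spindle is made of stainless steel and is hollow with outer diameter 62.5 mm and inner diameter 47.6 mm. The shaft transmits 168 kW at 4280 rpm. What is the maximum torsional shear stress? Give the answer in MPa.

ω = 2π·4280/60 = 448.2 rad/s, so T = P/ω = 168×10³ / 448.2 = 374.8 N·m.
J = π(d_o⁴ − d_i⁴)/32 = π(0.0625⁴ − 0.0476⁴)/32 = 9.940×10^-7 m⁴.
τ_max = T·r/J = 374.8 × 0.0312 / 9.940×10^-7 = 1.178×10^7 Pa.

11.8 MPa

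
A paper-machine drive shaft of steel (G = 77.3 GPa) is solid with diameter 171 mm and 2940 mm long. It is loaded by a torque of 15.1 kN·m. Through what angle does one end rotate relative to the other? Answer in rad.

J = πd⁴/32 = π(0.171)⁴/32 = 8.394×10^-5 m⁴.
θ = T·L/(G·J) = 15100 × 2.94 / (77.3×10⁹ × 8.394×10^-5) = 6.842×10^-3 rad.

0.00684 rad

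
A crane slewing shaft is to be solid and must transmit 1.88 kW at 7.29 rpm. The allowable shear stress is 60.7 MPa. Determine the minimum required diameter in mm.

59.1 mm

ω = 2π·7.29/60 = 0.7634 rad/s, so T = P/ω = 1.88×10³ / 0.7634 = 2463 N·m.
For a solid shaft τ_max = 16T/(πd³), so d = (16T/(π τ_allow))^(1/3) = (16·2463/(π·6.07×10^7))^(1/3) = 0.05912 m.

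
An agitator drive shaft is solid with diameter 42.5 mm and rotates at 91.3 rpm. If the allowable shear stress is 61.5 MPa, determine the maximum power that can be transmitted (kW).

J = πd⁴/32 = π(0.0425)⁴/32 = 3.203×10^-7 m⁴.
T_max = τ_allow·J/r = 6.15×10^7 × 3.203×10^-7 / 0.0213 = 927.0 N·m.
ω = 2π·91.3/60 = 9.561 rad/s, so P_max = T_max·ω = 8863 W.

8.86 kW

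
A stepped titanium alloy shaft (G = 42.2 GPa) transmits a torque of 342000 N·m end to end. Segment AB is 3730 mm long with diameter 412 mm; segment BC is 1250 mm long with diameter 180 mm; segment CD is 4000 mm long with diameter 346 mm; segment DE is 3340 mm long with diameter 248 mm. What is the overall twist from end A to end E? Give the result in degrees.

11.7°

J_AB = π(0.412)⁴/32 = 2.83×10^-3 m⁴; J_BC = π(0.180)⁴/32 = 1.03×10^-4 m⁴; J_CD = π(0.346)⁴/32 = 1.41×10^-3 m⁴; J_DE = π(0.248)⁴/32 = 3.71×10^-4 m⁴.
θ = (T/G)·Σ L_i/J_i = (342000/42.2×10⁹)·(3.73/2.83×10^-3 + 1.25/1.03×10^-4 + 4.00/1.41×10^-3 + 3.34/3.71×10^-4) = 0.2049 rad.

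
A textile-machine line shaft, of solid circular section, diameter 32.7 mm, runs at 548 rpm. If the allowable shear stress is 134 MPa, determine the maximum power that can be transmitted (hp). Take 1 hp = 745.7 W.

70.8 hp

J = πd⁴/32 = π(0.0327)⁴/32 = 1.123×10^-7 m⁴.
T_max = τ_allow·J/r = 1.34×10^8 × 1.123×10^-7 / 0.0163 = 920.0 N·m.
ω = 2π·548/60 = 57.39 rad/s, so P_max = T_max·ω = 5.279×10^4 W.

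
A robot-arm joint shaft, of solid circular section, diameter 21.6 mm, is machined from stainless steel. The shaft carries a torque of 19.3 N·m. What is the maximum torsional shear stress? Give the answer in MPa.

J = πd⁴/32 = π(0.0216)⁴/32 = 2.137×10^-8 m⁴.
τ_max = T·r/J = 19.30 × 0.0108 / 2.137×10^-8 = 9.754×10^6 Pa.

9.75 MPa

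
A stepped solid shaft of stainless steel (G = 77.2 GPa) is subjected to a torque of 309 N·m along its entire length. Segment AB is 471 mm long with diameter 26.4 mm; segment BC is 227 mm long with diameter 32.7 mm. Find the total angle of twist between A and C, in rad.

0.0476 rad

J_AB = π(0.0264)⁴/32 = 4.77×10^-8 m⁴; J_BC = π(0.0327)⁴/32 = 1.12×10^-7 m⁴.
θ = (T/G)·Σ L_i/J_i = (309.0/77.2×10⁹)·(0.471/4.77×10^-8 + 0.227/1.12×10^-7) = 0.04763 rad.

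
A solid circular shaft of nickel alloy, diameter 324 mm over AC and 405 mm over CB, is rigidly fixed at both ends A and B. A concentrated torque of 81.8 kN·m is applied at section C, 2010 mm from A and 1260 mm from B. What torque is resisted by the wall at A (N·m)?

Compatibility: T_A·a/J_AC = T_B·b/J_CB with T_A + T_B = T₀.
J_AC = 1.08×10^-3 m⁴, J_CB = 2.64×10^-3 m⁴, so T_A = T₀·(J_AC/a)/((J_AC/a)+(J_CB/b)) = 16710 N·m, T_B = 65090 N·m.

16700 N·m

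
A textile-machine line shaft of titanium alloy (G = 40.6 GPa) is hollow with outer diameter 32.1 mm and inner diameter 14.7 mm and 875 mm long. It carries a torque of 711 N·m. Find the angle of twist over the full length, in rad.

0.154 rad

J = π(d_o⁴ − d_i⁴)/32 = π(0.0321⁴ − 0.0147⁴)/32 = 9.965×10^-8 m⁴.
θ = T·L/(G·J) = 711.0 × 0.875 / (40.6×10⁹ × 9.965×10^-8) = 0.1538 rad.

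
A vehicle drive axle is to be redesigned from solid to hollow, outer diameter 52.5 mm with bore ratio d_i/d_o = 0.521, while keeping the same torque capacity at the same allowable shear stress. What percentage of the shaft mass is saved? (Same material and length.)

Equal τ_max and T ⇒ the solid shaft needs d_s³ = d_o³(1−k⁴), so d_s = 52.5·(1−0.521⁴)^(1/3) = 51.18 mm.
Area ratio A_h/A_s = d_o²(1−k²)/d_s² = (1−k²)/(1−k⁴)^(2/3) = 0.7667.
Mass saving = 1 − 0.7667 = 23.3 %.

23.3 %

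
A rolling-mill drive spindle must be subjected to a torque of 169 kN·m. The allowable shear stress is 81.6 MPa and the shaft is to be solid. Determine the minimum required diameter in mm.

For a solid shaft τ_max = 16T/(πd³), so d = (16T/(π τ_allow))^(1/3) = (16·169000/(π·8.16×10^7))^(1/3) = 0.2193 m.

219 mm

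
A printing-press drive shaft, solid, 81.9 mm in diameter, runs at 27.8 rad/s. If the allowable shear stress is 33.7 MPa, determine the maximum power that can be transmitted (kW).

101 kW

J = πd⁴/32 = π(0.0819)⁴/32 = 4.417×10^-6 m⁴.
T_max = τ_allow·J/r = 3.37×10^7 × 4.417×10^-6 / 0.0410 = 3635 N·m.
ω = 27.8 rad/s, so P_max = T_max·ω = 1.011×10^5 W.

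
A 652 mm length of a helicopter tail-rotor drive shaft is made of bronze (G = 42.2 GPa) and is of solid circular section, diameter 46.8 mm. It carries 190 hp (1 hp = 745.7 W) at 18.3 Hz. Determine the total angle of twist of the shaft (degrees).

2.32°

ω = 2π·18.3 = 115.0 rad/s, so T = P/ω = 190×745.7 / 115.0 = 1232 N·m.
J = πd⁴/32 = π(0.0468)⁴/32 = 4.710×10^-7 m⁴.
θ = T·L/(G·J) = 1232 × 0.652 / (42.2×10⁹ × 4.710×10^-7) = 0.04042 rad.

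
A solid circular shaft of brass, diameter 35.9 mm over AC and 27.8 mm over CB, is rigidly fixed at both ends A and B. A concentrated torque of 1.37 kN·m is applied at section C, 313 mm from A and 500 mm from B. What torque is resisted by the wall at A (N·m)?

Compatibility: T_A·a/J_AC = T_B·b/J_CB with T_A + T_B = T₀.
J_AC = 1.63×10^-7 m⁴, J_CB = 5.86×10^-8 m⁴, so T_A = T₀·(J_AC/a)/((J_AC/a)+(J_CB/b)) = 1118 N·m, T_B = 251.7 N·m.

1120 N·m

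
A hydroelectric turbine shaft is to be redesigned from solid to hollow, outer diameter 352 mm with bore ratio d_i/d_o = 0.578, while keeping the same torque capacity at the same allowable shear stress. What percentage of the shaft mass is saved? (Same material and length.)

27.9 %

Equal τ_max and T ⇒ the solid shaft needs d_s³ = d_o³(1−k⁴), so d_s = 352·(1−0.578⁴)^(1/3) = 338.4 mm.
Area ratio A_h/A_s = d_o²(1−k²)/d_s² = (1−k²)/(1−k⁴)^(2/3) = 0.7206.
Mass saving = 1 − 0.7206 = 27.9 %.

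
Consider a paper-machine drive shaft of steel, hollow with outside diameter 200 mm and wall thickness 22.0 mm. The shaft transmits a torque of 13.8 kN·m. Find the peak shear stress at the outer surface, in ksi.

J = π(d_o⁴ − d_i⁴)/32 = π(0.200⁴ − 0.156⁴)/32 = 9.894×10^-5 m⁴.
τ_max = T·r/J = 13800 × 0.100 / 9.894×10^-5 = 1.395×10^7 Pa.

2.02 ksi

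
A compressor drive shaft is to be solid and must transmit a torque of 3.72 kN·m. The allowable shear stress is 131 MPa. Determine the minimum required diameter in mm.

52.5 mm

For a solid shaft τ_max = 16T/(πd³), so d = (16T/(π τ_allow))^(1/3) = (16·3720/(π·1.31×10^8))^(1/3) = 0.05249 m.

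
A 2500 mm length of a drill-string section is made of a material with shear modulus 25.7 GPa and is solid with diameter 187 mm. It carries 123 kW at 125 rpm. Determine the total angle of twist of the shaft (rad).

0.00761 rad

ω = 2π·125/60 = 13.09 rad/s, so T = P/ω = 123×10³ / 13.09 = 9397 N·m.
J = πd⁴/32 = π(0.187)⁴/32 = 1.201×10^-4 m⁴.
θ = T·L/(G·J) = 9397 × 2.50 / (25.7×10⁹ × 1.201×10^-4) = 7.614×10^-3 rad.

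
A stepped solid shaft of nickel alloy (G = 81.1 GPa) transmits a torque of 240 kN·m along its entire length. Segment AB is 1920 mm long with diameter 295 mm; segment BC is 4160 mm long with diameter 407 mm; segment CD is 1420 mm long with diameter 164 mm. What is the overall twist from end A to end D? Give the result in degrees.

J_AB = π(0.295)⁴/32 = 7.44×10^-4 m⁴; J_BC = π(0.407)⁴/32 = 2.69×10^-3 m⁴; J_CD = π(0.164)⁴/32 = 7.10×10^-5 m⁴.
θ = (T/G)·Σ L_i/J_i = (240000/81.1×10⁹)·(1.92/7.44×10^-4 + 4.16/2.69×10^-3 + 1.42/7.10×10^-5) = 0.07138 rad.

4.09°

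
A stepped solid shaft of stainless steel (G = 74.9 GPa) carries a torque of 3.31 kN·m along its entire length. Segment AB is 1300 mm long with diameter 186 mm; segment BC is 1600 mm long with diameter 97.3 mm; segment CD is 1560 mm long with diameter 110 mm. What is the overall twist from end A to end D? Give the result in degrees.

0.763°

J_AB = π(0.186)⁴/32 = 1.18×10^-4 m⁴; J_BC = π(0.0973)⁴/32 = 8.80×10^-6 m⁴; J_CD = π(0.110)⁴/32 = 1.44×10^-5 m⁴.
θ = (T/G)·Σ L_i/J_i = (3310/74.9×10⁹)·(1.30/1.18×10^-4 + 1.60/8.80×10^-6 + 1.56/1.44×10^-5) = 0.01332 rad.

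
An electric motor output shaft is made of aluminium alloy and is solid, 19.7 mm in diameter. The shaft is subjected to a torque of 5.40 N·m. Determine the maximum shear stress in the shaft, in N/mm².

J = πd⁴/32 = π(0.0197)⁴/32 = 1.479×10^-8 m⁴.
τ_max = T·r/J = 5.400 × 0.00985 / 1.479×10^-8 = 3.597×10^6 Pa.

3.60 N/mm²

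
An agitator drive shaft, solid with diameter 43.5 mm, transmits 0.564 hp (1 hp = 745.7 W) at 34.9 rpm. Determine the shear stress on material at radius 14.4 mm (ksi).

ω = 2π·34.9/60 = 3.655 rad/s, so T = P/ω = 0.564×745.7 / 3.655 = 115.1 N·m.
J = πd⁴/32 = π(0.0435)⁴/32 = 3.515×10^-7 m⁴.
Shear stress varies linearly with radius: τ = T·r/J = 115.1 × 0.0144 / 3.515×10^-7 = 4.714×10^6 Pa.

0.684 ksi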